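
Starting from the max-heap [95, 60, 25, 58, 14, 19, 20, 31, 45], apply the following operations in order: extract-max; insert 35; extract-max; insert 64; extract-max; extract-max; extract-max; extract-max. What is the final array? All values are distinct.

extract-max → returns 95:
  remove root 95; move last element 45 to root → [45, 60, 25, 58, 14, 19, 20, 31]
  45 vs larger child 60 at index 1, swap → [60, 45, 25, 58, 14, 19, 20, 31]
  45 vs larger child 58 at index 3, swap → [60, 58, 25, 45, 14, 19, 20, 31]
insert 35:
  append 35 at index 8 → [60, 58, 25, 45, 14, 19, 20, 31, 35] (no swap needed)
extract-max → returns 60:
  remove root 60; move last element 35 to root → [35, 58, 25, 45, 14, 19, 20, 31]
  35 vs larger child 58 at index 1, swap → [58, 35, 25, 45, 14, 19, 20, 31]
  35 vs larger child 45 at index 3, swap → [58, 45, 25, 35, 14, 19, 20, 31]
insert 64:
  append 64 at index 8 → [58, 45, 25, 35, 14, 19, 20, 31, 64]
  64 > parent 35 at index 3, swap → [58, 45, 25, 64, 14, 19, 20, 31, 35]
  64 > parent 45 at index 1, swap → [58, 64, 25, 45, 14, 19, 20, 31, 35]
  64 > parent 58 at index 0, swap → [64, 58, 25, 45, 14, 19, 20, 31, 35]
extract-max → returns 64:
  remove root 64; move last element 35 to root → [35, 58, 25, 45, 14, 19, 20, 31]
  35 vs larger child 58 at index 1, swap → [58, 35, 25, 45, 14, 19, 20, 31]
  35 vs larger child 45 at index 3, swap → [58, 45, 25, 35, 14, 19, 20, 31]
extract-max → returns 58:
  remove root 58; move last element 31 to root → [31, 45, 25, 35, 14, 19, 20]
  31 vs larger child 45 at index 1, swap → [45, 31, 25, 35, 14, 19, 20]
  31 vs larger child 35 at index 3, swap → [45, 35, 25, 31, 14, 19, 20]
extract-max → returns 45:
  remove root 45; move last element 20 to root → [20, 35, 25, 31, 14, 19]
  20 vs larger child 35 at index 1, swap → [35, 20, 25, 31, 14, 19]
  20 vs larger child 31 at index 3, swap → [35, 31, 25, 20, 14, 19]
extract-max → returns 35:
  remove root 35; move last element 19 to root → [19, 31, 25, 20, 14]
  19 vs larger child 31 at index 1, swap → [31, 19, 25, 20, 14]
  19 vs larger child 20 at index 3, swap → [31, 20, 25, 19, 14]

[31, 20, 25, 19, 14]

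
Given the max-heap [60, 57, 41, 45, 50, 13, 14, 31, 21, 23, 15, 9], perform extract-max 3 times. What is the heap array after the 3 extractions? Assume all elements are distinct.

[45, 31, 41, 21, 23, 13, 14, 15, 9]

extract-max #1 returns 60:
  remove root 60; move last element 9 to root → [9, 57, 41, 45, 50, 13, 14, 31, 21, 23, 15]
  9 vs larger child 57 at index 1, swap → [57, 9, 41, 45, 50, 13, 14, 31, 21, 23, 15]
  9 vs larger child 50 at index 4, swap → [57, 50, 41, 45, 9, 13, 14, 31, 21, 23, 15]
  9 vs larger child 23 at index 9, swap → [57, 50, 41, 45, 23, 13, 14, 31, 21, 9, 15]
extract-max #2 returns 57:
  remove root 57; move last element 15 to root → [15, 50, 41, 45, 23, 13, 14, 31, 21, 9]
  15 vs larger child 50 at index 1, swap → [50, 15, 41, 45, 23, 13, 14, 31, 21, 9]
  15 vs larger child 45 at index 3, swap → [50, 45, 41, 15, 23, 13, 14, 31, 21, 9]
  15 vs larger child 31 at index 7, swap → [50, 45, 41, 31, 23, 13, 14, 15, 21, 9]
extract-max #3 returns 50:
  remove root 50; move last element 9 to root → [9, 45, 41, 31, 23, 13, 14, 15, 21]
  9 vs larger child 45 at index 1, swap → [45, 9, 41, 31, 23, 13, 14, 15, 21]
  9 vs larger child 31 at index 3, swap → [45, 31, 41, 9, 23, 13, 14, 15, 21]
  9 vs larger child 21 at index 8, swap → [45, 31, 41, 21, 23, 13, 14, 15, 9]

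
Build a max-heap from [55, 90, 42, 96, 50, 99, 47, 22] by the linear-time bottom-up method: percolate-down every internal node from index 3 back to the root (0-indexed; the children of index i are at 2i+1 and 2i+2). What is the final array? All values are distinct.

sift down from index 3: already satisfies heap property
sift down from index 2:
  42 vs larger child 99 at index 5, swap → [55, 90, 99, 96, 50, 42, 47, 22]
sift down from index 1:
  90 vs larger child 96 at index 3, swap → [55, 96, 99, 90, 50, 42, 47, 22]
sift down from index 0:
  55 vs larger child 99 at index 2, swap → [99, 96, 55, 90, 50, 42, 47, 22]

[99, 96, 55, 90, 50, 42, 47, 22]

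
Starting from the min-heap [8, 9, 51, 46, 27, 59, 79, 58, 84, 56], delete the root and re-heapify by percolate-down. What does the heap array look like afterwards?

remove root 8; move last element 56 to root → [56, 9, 51, 46, 27, 59, 79, 58, 84]
56 vs smaller child 9 at index 1, swap → [9, 56, 51, 46, 27, 59, 79, 58, 84]
56 vs smaller child 27 at index 4, swap → [9, 27, 51, 46, 56, 59, 79, 58, 84]

[9, 27, 51, 46, 56, 59, 79, 58, 84]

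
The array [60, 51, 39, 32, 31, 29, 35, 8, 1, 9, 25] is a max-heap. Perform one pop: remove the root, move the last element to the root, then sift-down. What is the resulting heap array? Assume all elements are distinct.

[51, 32, 39, 25, 31, 29, 35, 8, 1, 9]

remove root 60; move last element 25 to root → [25, 51, 39, 32, 31, 29, 35, 8, 1, 9]
25 vs larger child 51 at index 1, swap → [51, 25, 39, 32, 31, 29, 35, 8, 1, 9]
25 vs larger child 32 at index 3, swap → [51, 32, 39, 25, 31, 29, 35, 8, 1, 9]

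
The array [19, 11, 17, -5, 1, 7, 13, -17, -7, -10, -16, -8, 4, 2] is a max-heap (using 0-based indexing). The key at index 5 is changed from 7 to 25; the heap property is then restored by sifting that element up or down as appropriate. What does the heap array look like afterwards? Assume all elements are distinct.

set index 5 from 7 to 25 → [19, 11, 17, -5, 1, 25, 13, -17, -7, -10, -16, -8, 4, 2]
25 > parent 17 at index 2, swap → [19, 11, 25, -5, 1, 17, 13, -17, -7, -10, -16, -8, 4, 2]
25 > parent 19 at index 0, swap → [25, 11, 19, -5, 1, 17, 13, -17, -7, -10, -16, -8, 4, 2]

[25, 11, 19, -5, 1, 17, 13, -17, -7, -10, -16, -8, 4, 2]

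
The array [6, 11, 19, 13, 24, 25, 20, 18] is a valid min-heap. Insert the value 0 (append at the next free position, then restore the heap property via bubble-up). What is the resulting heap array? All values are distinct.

[0, 6, 19, 11, 24, 25, 20, 18, 13]

append 0 at index 8 → [6, 11, 19, 13, 24, 25, 20, 18, 0]
0 < parent 13 at index 3, swap → [6, 11, 19, 0, 24, 25, 20, 18, 13]
0 < parent 11 at index 1, swap → [6, 0, 19, 11, 24, 25, 20, 18, 13]
0 < parent 6 at index 0, swap → [0, 6, 19, 11, 24, 25, 20, 18, 13]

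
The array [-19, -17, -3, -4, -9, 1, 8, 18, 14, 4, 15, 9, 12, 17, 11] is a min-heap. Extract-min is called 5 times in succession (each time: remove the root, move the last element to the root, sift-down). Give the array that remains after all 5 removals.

[1, 4, 8, 14, 11, 9, 15, 18, 17, 12]

extract-min #1 returns -19:
  remove root -19; move last element 11 to root → [11, -17, -3, -4, -9, 1, 8, 18, 14, 4, 15, 9, 12, 17]
  11 vs smaller child -17 at index 1, swap → [-17, 11, -3, -4, -9, 1, 8, 18, 14, 4, 15, 9, 12, 17]
  11 vs smaller child -9 at index 4, swap → [-17, -9, -3, -4, 11, 1, 8, 18, 14, 4, 15, 9, 12, 17]
  11 vs smaller child 4 at index 9, swap → [-17, -9, -3, -4, 4, 1, 8, 18, 14, 11, 15, 9, 12, 17]
extract-min #2 returns -17:
  remove root -17; move last element 17 to root → [17, -9, -3, -4, 4, 1, 8, 18, 14, 11, 15, 9, 12]
  17 vs smaller child -9 at index 1, swap → [-9, 17, -3, -4, 4, 1, 8, 18, 14, 11, 15, 9, 12]
  17 vs smaller child -4 at index 3, swap → [-9, -4, -3, 17, 4, 1, 8, 18, 14, 11, 15, 9, 12]
  17 vs smaller child 14 at index 8, swap → [-9, -4, -3, 14, 4, 1, 8, 18, 17, 11, 15, 9, 12]
extract-min #3 returns -9:
  remove root -9; move last element 12 to root → [12, -4, -3, 14, 4, 1, 8, 18, 17, 11, 15, 9]
  12 vs smaller child -4 at index 1, swap → [-4, 12, -3, 14, 4, 1, 8, 18, 17, 11, 15, 9]
  12 vs smaller child 4 at index 4, swap → [-4, 4, -3, 14, 12, 1, 8, 18, 17, 11, 15, 9]
  12 vs smaller child 11 at index 9, swap → [-4, 4, -3, 14, 11, 1, 8, 18, 17, 12, 15, 9]
extract-min #4 returns -4:
  remove root -4; move last element 9 to root → [9, 4, -3, 14, 11, 1, 8, 18, 17, 12, 15]
  9 vs smaller child -3 at index 2, swap → [-3, 4, 9, 14, 11, 1, 8, 18, 17, 12, 15]
  9 vs smaller child 1 at index 5, swap → [-3, 4, 1, 14, 11, 9, 8, 18, 17, 12, 15]
extract-min #5 returns -3:
  remove root -3; move last element 15 to root → [15, 4, 1, 14, 11, 9, 8, 18, 17, 12]
  15 vs smaller child 1 at index 2, swap → [1, 4, 15, 14, 11, 9, 8, 18, 17, 12]
  15 vs smaller child 8 at index 6, swap → [1, 4, 8, 14, 11, 9, 15, 18, 17, 12]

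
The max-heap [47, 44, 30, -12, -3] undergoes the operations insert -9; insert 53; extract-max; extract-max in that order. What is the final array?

insert -9:
  append -9 at index 5 → [47, 44, 30, -12, -3, -9] (no swap needed)
insert 53:
  append 53 at index 6 → [47, 44, 30, -12, -3, -9, 53]
  53 > parent 30 at index 2, swap → [47, 44, 53, -12, -3, -9, 30]
  53 > parent 47 at index 0, swap → [53, 44, 47, -12, -3, -9, 30]
extract-max → returns 53:
  remove root 53; move last element 30 to root → [30, 44, 47, -12, -3, -9]
  30 vs larger child 47 at index 2, swap → [47, 44, 30, -12, -3, -9]
extract-max → returns 47:
  remove root 47; move last element -9 to root → [-9, 44, 30, -12, -3]
  -9 vs larger child 44 at index 1, swap → [44, -9, 30, -12, -3]
  -9 vs larger child -3 at index 4, swap → [44, -3, 30, -12, -9]

[44, -3, 30, -12, -9]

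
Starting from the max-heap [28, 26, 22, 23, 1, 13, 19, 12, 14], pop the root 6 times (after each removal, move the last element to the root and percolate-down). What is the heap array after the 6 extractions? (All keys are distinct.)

[13, 12, 1]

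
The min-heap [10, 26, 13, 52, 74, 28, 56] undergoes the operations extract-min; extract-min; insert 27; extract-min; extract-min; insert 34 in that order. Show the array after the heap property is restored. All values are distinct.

[28, 34, 74, 56, 52]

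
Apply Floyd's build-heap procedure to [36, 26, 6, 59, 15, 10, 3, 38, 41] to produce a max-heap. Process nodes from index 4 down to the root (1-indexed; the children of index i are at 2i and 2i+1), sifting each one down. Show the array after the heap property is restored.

[59, 41, 10, 38, 15, 6, 3, 36, 26]

sift down from index 4: already satisfies heap property
sift down from index 3:
  6 vs larger child 10 at index 6, swap → [36, 26, 10, 59, 15, 6, 3, 38, 41]
sift down from index 2:
  26 vs larger child 59 at index 4, swap → [36, 59, 10, 26, 15, 6, 3, 38, 41]
  26 vs larger child 41 at index 9, swap → [36, 59, 10, 41, 15, 6, 3, 38, 26]
sift down from index 1:
  36 vs larger child 59 at index 2, swap → [59, 36, 10, 41, 15, 6, 3, 38, 26]
  36 vs larger child 41 at index 4, swap → [59, 41, 10, 36, 15, 6, 3, 38, 26]
  36 vs larger child 38 at index 8, swap → [59, 41, 10, 38, 15, 6, 3, 36, 26]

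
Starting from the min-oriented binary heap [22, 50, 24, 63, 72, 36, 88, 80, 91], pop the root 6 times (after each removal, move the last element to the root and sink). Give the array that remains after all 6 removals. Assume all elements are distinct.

[80, 88, 91]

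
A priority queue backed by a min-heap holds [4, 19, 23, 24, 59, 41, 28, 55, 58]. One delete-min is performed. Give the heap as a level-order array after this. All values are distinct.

[19, 24, 23, 55, 59, 41, 28, 58]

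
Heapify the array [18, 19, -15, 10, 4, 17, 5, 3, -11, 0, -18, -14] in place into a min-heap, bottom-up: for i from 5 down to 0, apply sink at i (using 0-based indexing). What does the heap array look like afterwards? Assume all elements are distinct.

sift down from index 5:
  17 vs only child -14 at index 11, swap → [18, 19, -15, 10, 4, -14, 5, 3, -11, 0, -18, 17]
sift down from index 4:
  4 vs smaller child -18 at index 10, swap → [18, 19, -15, 10, -18, -14, 5, 3, -11, 0, 4, 17]
sift down from index 3:
  10 vs smaller child -11 at index 8, swap → [18, 19, -15, -11, -18, -14, 5, 3, 10, 0, 4, 17]
sift down from index 2: already satisfies heap property
sift down from index 1:
  19 vs smaller child -18 at index 4, swap → [18, -18, -15, -11, 19, -14, 5, 3, 10, 0, 4, 17]
  19 vs smaller child 0 at index 9, swap → [18, -18, -15, -11, 0, -14, 5, 3, 10, 19, 4, 17]
sift down from index 0:
  18 vs smaller child -18 at index 1, swap → [-18, 18, -15, -11, 0, -14, 5, 3, 10, 19, 4, 17]
  18 vs smaller child -11 at index 3, swap → [-18, -11, -15, 18, 0, -14, 5, 3, 10, 19, 4, 17]
  18 vs smaller child 3 at index 7, swap → [-18, -11, -15, 3, 0, -14, 5, 18, 10, 19, 4, 17]

[-18, -11, -15, 3, 0, -14, 5, 18, 10, 19, 4, 17]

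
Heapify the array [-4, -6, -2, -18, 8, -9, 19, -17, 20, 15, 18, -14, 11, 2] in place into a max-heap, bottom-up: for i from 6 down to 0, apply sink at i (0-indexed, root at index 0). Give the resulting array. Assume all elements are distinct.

[20, 18, 19, -6, 15, 11, 2, -17, -18, -4, 8, -14, -9, -2]

sift down from index 6: already satisfies heap property
sift down from index 5:
  -9 vs larger child 11 at index 12, swap → [-4, -6, -2, -18, 8, 11, 19, -17, 20, 15, 18, -14, -9, 2]
sift down from index 4:
  8 vs larger child 18 at index 10, swap → [-4, -6, -2, -18, 18, 11, 19, -17, 20, 15, 8, -14, -9, 2]
sift down from index 3:
  -18 vs larger child 20 at index 8, swap → [-4, -6, -2, 20, 18, 11, 19, -17, -18, 15, 8, -14, -9, 2]
sift down from index 2:
  -2 vs larger child 19 at index 6, swap → [-4, -6, 19, 20, 18, 11, -2, -17, -18, 15, 8, -14, -9, 2]
  -2 vs only child 2 at index 13, swap → [-4, -6, 19, 20, 18, 11, 2, -17, -18, 15, 8, -14, -9, -2]
sift down from index 1:
  -6 vs larger child 20 at index 3, swap → [-4, 20, 19, -6, 18, 11, 2, -17, -18, 15, 8, -14, -9, -2]
sift down from index 0:
  -4 vs larger child 20 at index 1, swap → [20, -4, 19, -6, 18, 11, 2, -17, -18, 15, 8, -14, -9, -2]
  -4 vs larger child 18 at index 4, swap → [20, 18, 19, -6, -4, 11, 2, -17, -18, 15, 8, -14, -9, -2]
  -4 vs larger child 15 at index 9, swap → [20, 18, 19, -6, 15, 11, 2, -17, -18, -4, 8, -14, -9, -2]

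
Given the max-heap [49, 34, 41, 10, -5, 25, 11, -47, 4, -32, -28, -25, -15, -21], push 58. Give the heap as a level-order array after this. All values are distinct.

[58, 34, 49, 10, -5, 25, 41, -47, 4, -32, -28, -25, -15, -21, 11]

append 58 at index 14 → [49, 34, 41, 10, -5, 25, 11, -47, 4, -32, -28, -25, -15, -21, 58]
58 > parent 11 at index 6, swap → [49, 34, 41, 10, -5, 25, 58, -47, 4, -32, -28, -25, -15, -21, 11]
58 > parent 41 at index 2, swap → [49, 34, 58, 10, -5, 25, 41, -47, 4, -32, -28, -25, -15, -21, 11]
58 > parent 49 at index 0, swap → [58, 34, 49, 10, -5, 25, 41, -47, 4, -32, -28, -25, -15, -21, 11]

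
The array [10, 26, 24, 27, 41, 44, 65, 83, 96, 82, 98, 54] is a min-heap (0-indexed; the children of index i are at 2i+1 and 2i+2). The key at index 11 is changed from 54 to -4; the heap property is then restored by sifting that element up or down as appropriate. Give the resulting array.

set index 11 from 54 to -4 → [10, 26, 24, 27, 41, 44, 65, 83, 96, 82, 98, -4]
-4 < parent 44 at index 5, swap → [10, 26, 24, 27, 41, -4, 65, 83, 96, 82, 98, 44]
-4 < parent 24 at index 2, swap → [10, 26, -4, 27, 41, 24, 65, 83, 96, 82, 98, 44]
-4 < parent 10 at index 0, swap → [-4, 26, 10, 27, 41, 24, 65, 83, 96, 82, 98, 44]

[-4, 26, 10, 27, 41, 24, 65, 83, 96, 82, 98, 44]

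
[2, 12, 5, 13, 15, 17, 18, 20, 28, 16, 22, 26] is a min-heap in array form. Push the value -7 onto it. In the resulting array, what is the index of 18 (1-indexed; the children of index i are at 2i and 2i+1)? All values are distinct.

append -7 at index 13 → [2, 12, 5, 13, 15, 17, 18, 20, 28, 16, 22, 26, -7]
-7 < parent 17 at index 6, swap → [2, 12, 5, 13, 15, -7, 18, 20, 28, 16, 22, 26, 17]
-7 < parent 5 at index 3, swap → [2, 12, -7, 13, 15, 5, 18, 20, 28, 16, 22, 26, 17]
-7 < parent 2 at index 1, swap → [-7, 12, 2, 13, 15, 5, 18, 20, 28, 16, 22, 26, 17]
resulting array: [-7, 12, 2, 13, 15, 5, 18, 20, 28, 16, 22, 26, 17]

7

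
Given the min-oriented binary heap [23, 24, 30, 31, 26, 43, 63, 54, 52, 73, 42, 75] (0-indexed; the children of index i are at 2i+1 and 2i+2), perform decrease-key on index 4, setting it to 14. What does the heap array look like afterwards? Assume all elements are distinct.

set index 4 from 26 to 14 → [23, 24, 30, 31, 14, 43, 63, 54, 52, 73, 42, 75]
14 < parent 24 at index 1, swap → [23, 14, 30, 31, 24, 43, 63, 54, 52, 73, 42, 75]
14 < parent 23 at index 0, swap → [14, 23, 30, 31, 24, 43, 63, 54, 52, 73, 42, 75]

[14, 23, 30, 31, 24, 43, 63, 54, 52, 73, 42, 75]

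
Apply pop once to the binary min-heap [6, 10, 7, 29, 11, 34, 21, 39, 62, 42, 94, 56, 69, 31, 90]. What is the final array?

remove root 6; move last element 90 to root → [90, 10, 7, 29, 11, 34, 21, 39, 62, 42, 94, 56, 69, 31]
90 vs smaller child 7 at index 2, swap → [7, 10, 90, 29, 11, 34, 21, 39, 62, 42, 94, 56, 69, 31]
90 vs smaller child 21 at index 6, swap → [7, 10, 21, 29, 11, 34, 90, 39, 62, 42, 94, 56, 69, 31]
90 vs only child 31 at index 13, swap → [7, 10, 21, 29, 11, 34, 31, 39, 62, 42, 94, 56, 69, 90]

[7, 10, 21, 29, 11, 34, 31, 39, 62, 42, 94, 56, 69, 90]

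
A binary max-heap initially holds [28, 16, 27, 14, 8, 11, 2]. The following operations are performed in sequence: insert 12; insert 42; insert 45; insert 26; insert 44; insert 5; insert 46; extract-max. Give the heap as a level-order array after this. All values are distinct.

insert 12:
  append 12 at index 7 → [28, 16, 27, 14, 8, 11, 2, 12] (no swap needed)
insert 42:
  append 42 at index 8 → [28, 16, 27, 14, 8, 11, 2, 12, 42]
  42 > parent 14 at index 3, swap → [28, 16, 27, 42, 8, 11, 2, 12, 14]
  42 > parent 16 at index 1, swap → [28, 42, 27, 16, 8, 11, 2, 12, 14]
  42 > parent 28 at index 0, swap → [42, 28, 27, 16, 8, 11, 2, 12, 14]
insert 45:
  append 45 at index 9 → [42, 28, 27, 16, 8, 11, 2, 12, 14, 45]
  45 > parent 8 at index 4, swap → [42, 28, 27, 16, 45, 11, 2, 12, 14, 8]
  45 > parent 28 at index 1, swap → [42, 45, 27, 16, 28, 11, 2, 12, 14, 8]
  45 > parent 42 at index 0, swap → [45, 42, 27, 16, 28, 11, 2, 12, 14, 8]
insert 26:
  append 26 at index 10 → [45, 42, 27, 16, 28, 11, 2, 12, 14, 8, 26] (no swap needed)
insert 44:
  append 44 at index 11 → [45, 42, 27, 16, 28, 11, 2, 12, 14, 8, 26, 44]
  44 > parent 11 at index 5, swap → [45, 42, 27, 16, 28, 44, 2, 12, 14, 8, 26, 11]
  44 > parent 27 at index 2, swap → [45, 42, 44, 16, 28, 27, 2, 12, 14, 8, 26, 11]
insert 5:
  append 5 at index 12 → [45, 42, 44, 16, 28, 27, 2, 12, 14, 8, 26, 11, 5] (no swap needed)
insert 46:
  append 46 at index 13 → [45, 42, 44, 16, 28, 27, 2, 12, 14, 8, 26, 11, 5, 46]
  46 > parent 2 at index 6, swap → [45, 42, 44, 16, 28, 27, 46, 12, 14, 8, 26, 11, 5, 2]
  46 > parent 44 at index 2, swap → [45, 42, 46, 16, 28, 27, 44, 12, 14, 8, 26, 11, 5, 2]
  46 > parent 45 at index 0, swap → [46, 42, 45, 16, 28, 27, 44, 12, 14, 8, 26, 11, 5, 2]
extract-max → returns 46:
  remove root 46; move last element 2 to root → [2, 42, 45, 16, 28, 27, 44, 12, 14, 8, 26, 11, 5]
  2 vs larger child 45 at index 2, swap → [45, 42, 2, 16, 28, 27, 44, 12, 14, 8, 26, 11, 5]
  2 vs larger child 44 at index 6, swap → [45, 42, 44, 16, 28, 27, 2, 12, 14, 8, 26, 11, 5]

[45, 42, 44, 16, 28, 27, 2, 12, 14, 8, 26, 11, 5]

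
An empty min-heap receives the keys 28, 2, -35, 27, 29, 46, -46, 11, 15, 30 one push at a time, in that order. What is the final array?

[-46, 11, -35, 15, 29, 46, 2, 28, 27, 30]

Insert 28:
  append 28 at index 0 → [28] (no swap needed)
Insert 2:
  append 2 at index 1 → [28, 2]
  2 < parent 28 at index 0, swap → [2, 28]
Insert -35:
  append -35 at index 2 → [2, 28, -35]
  -35 < parent 2 at index 0, swap → [-35, 28, 2]
Insert 27:
  append 27 at index 3 → [-35, 28, 2, 27]
  27 < parent 28 at index 1, swap → [-35, 27, 2, 28]
Insert 29:
  append 29 at index 4 → [-35, 27, 2, 28, 29] (no swap needed)
Insert 46:
  append 46 at index 5 → [-35, 27, 2, 28, 29, 46] (no swap needed)
Insert -46:
  append -46 at index 6 → [-35, 27, 2, 28, 29, 46, -46]
  -46 < parent 2 at index 2, swap → [-35, 27, -46, 28, 29, 46, 2]
  -46 < parent -35 at index 0, swap → [-46, 27, -35, 28, 29, 46, 2]
Insert 11:
  append 11 at index 7 → [-46, 27, -35, 28, 29, 46, 2, 11]
  11 < parent 28 at index 3, swap → [-46, 27, -35, 11, 29, 46, 2, 28]
  11 < parent 27 at index 1, swap → [-46, 11, -35, 27, 29, 46, 2, 28]
Insert 15:
  append 15 at index 8 → [-46, 11, -35, 27, 29, 46, 2, 28, 15]
  15 < parent 27 at index 3, swap → [-46, 11, -35, 15, 29, 46, 2, 28, 27]
Insert 30:
  append 30 at index 9 → [-46, 11, -35, 15, 29, 46, 2, 28, 27, 30] (no swap needed)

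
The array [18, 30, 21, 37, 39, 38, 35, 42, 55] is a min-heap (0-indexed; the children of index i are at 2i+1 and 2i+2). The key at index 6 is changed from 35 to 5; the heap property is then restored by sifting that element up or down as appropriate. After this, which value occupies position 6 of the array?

set index 6 from 35 to 5 → [18, 30, 21, 37, 39, 38, 5, 42, 55]
5 < parent 21 at index 2, swap → [18, 30, 5, 37, 39, 38, 21, 42, 55]
5 < parent 18 at index 0, swap → [5, 30, 18, 37, 39, 38, 21, 42, 55]
resulting array: [5, 30, 18, 37, 39, 38, 21, 42, 55]

21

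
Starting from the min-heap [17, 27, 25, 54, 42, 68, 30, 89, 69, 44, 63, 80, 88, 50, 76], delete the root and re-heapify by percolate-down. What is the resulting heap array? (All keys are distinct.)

remove root 17; move last element 76 to root → [76, 27, 25, 54, 42, 68, 30, 89, 69, 44, 63, 80, 88, 50]
76 vs smaller child 25 at index 2, swap → [25, 27, 76, 54, 42, 68, 30, 89, 69, 44, 63, 80, 88, 50]
76 vs smaller child 30 at index 6, swap → [25, 27, 30, 54, 42, 68, 76, 89, 69, 44, 63, 80, 88, 50]
76 vs only child 50 at index 13, swap → [25, 27, 30, 54, 42, 68, 50, 89, 69, 44, 63, 80, 88, 76]

[25, 27, 30, 54, 42, 68, 50, 89, 69, 44, 63, 80, 88, 76]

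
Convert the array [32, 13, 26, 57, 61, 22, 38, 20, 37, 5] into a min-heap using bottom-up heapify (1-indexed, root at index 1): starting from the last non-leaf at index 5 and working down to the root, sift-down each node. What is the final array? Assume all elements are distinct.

[5, 13, 22, 20, 32, 26, 38, 57, 37, 61]

sift down from index 5:
  61 vs only child 5 at index 10, swap → [32, 13, 26, 57, 5, 22, 38, 20, 37, 61]
sift down from index 4:
  57 vs smaller child 20 at index 8, swap → [32, 13, 26, 20, 5, 22, 38, 57, 37, 61]
sift down from index 3:
  26 vs smaller child 22 at index 6, swap → [32, 13, 22, 20, 5, 26, 38, 57, 37, 61]
sift down from index 2:
  13 vs smaller child 5 at index 5, swap → [32, 5, 22, 20, 13, 26, 38, 57, 37, 61]
sift down from index 1:
  32 vs smaller child 5 at index 2, swap → [5, 32, 22, 20, 13, 26, 38, 57, 37, 61]
  32 vs smaller child 13 at index 5, swap → [5, 13, 22, 20, 32, 26, 38, 57, 37, 61]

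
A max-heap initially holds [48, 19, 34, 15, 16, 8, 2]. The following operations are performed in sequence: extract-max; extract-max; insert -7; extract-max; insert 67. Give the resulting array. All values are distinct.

[67, 15, 16, -7, 2, 8]

extract-max → returns 48:
  remove root 48; move last element 2 to root → [2, 19, 34, 15, 16, 8]
  2 vs larger child 34 at index 2, swap → [34, 19, 2, 15, 16, 8]
  2 vs only child 8 at index 5, swap → [34, 19, 8, 15, 16, 2]
extract-max → returns 34:
  remove root 34; move last element 2 to root → [2, 19, 8, 15, 16]
  2 vs larger child 19 at index 1, swap → [19, 2, 8, 15, 16]
  2 vs larger child 16 at index 4, swap → [19, 16, 8, 15, 2]
insert -7:
  append -7 at index 5 → [19, 16, 8, 15, 2, -7] (no swap needed)
extract-max → returns 19:
  remove root 19; move last element -7 to root → [-7, 16, 8, 15, 2]
  -7 vs larger child 16 at index 1, swap → [16, -7, 8, 15, 2]
  -7 vs larger child 15 at index 3, swap → [16, 15, 8, -7, 2]
insert 67:
  append 67 at index 5 → [16, 15, 8, -7, 2, 67]
  67 > parent 8 at index 2, swap → [16, 15, 67, -7, 2, 8]
  67 > parent 16 at index 0, swap → [67, 15, 16, -7, 2, 8]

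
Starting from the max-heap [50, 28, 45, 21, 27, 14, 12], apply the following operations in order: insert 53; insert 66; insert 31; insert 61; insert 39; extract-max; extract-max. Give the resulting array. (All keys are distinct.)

[53, 50, 45, 28, 31, 39, 12, 21, 14, 27]

insert 53:
  append 53 at index 7 → [50, 28, 45, 21, 27, 14, 12, 53]
  53 > parent 21 at index 3, swap → [50, 28, 45, 53, 27, 14, 12, 21]
  53 > parent 28 at index 1, swap → [50, 53, 45, 28, 27, 14, 12, 21]
  53 > parent 50 at index 0, swap → [53, 50, 45, 28, 27, 14, 12, 21]
insert 66:
  append 66 at index 8 → [53, 50, 45, 28, 27, 14, 12, 21, 66]
  66 > parent 28 at index 3, swap → [53, 50, 45, 66, 27, 14, 12, 21, 28]
  66 > parent 50 at index 1, swap → [53, 66, 45, 50, 27, 14, 12, 21, 28]
  66 > parent 53 at index 0, swap → [66, 53, 45, 50, 27, 14, 12, 21, 28]
insert 31:
  append 31 at index 9 → [66, 53, 45, 50, 27, 14, 12, 21, 28, 31]
  31 > parent 27 at index 4, swap → [66, 53, 45, 50, 31, 14, 12, 21, 28, 27]
insert 61:
  append 61 at index 10 → [66, 53, 45, 50, 31, 14, 12, 21, 28, 27, 61]
  61 > parent 31 at index 4, swap → [66, 53, 45, 50, 61, 14, 12, 21, 28, 27, 31]
  61 > parent 53 at index 1, swap → [66, 61, 45, 50, 53, 14, 12, 21, 28, 27, 31]
insert 39:
  append 39 at index 11 → [66, 61, 45, 50, 53, 14, 12, 21, 28, 27, 31, 39]
  39 > parent 14 at index 5, swap → [66, 61, 45, 50, 53, 39, 12, 21, 28, 27, 31, 14]
extract-max → returns 66:
  remove root 66; move last element 14 to root → [14, 61, 45, 50, 53, 39, 12, 21, 28, 27, 31]
  14 vs larger child 61 at index 1, swap → [61, 14, 45, 50, 53, 39, 12, 21, 28, 27, 31]
  14 vs larger child 53 at index 4, swap → [61, 53, 45, 50, 14, 39, 12, 21, 28, 27, 31]
  14 vs larger child 31 at index 10, swap → [61, 53, 45, 50, 31, 39, 12, 21, 28, 27, 14]
extract-max → returns 61:
  remove root 61; move last element 14 to root → [14, 53, 45, 50, 31, 39, 12, 21, 28, 27]
  14 vs larger child 53 at index 1, swap → [53, 14, 45, 50, 31, 39, 12, 21, 28, 27]
  14 vs larger child 50 at index 3, swap → [53, 50, 45, 14, 31, 39, 12, 21, 28, 27]
  14 vs larger child 28 at index 8, swap → [53, 50, 45, 28, 31, 39, 12, 21, 14, 27]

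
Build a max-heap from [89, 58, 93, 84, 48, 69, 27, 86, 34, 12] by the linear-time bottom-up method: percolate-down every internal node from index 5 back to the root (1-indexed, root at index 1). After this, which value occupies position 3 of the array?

sift down from index 5: already satisfies heap property
sift down from index 4:
  84 vs larger child 86 at index 8, swap → [89, 58, 93, 86, 48, 69, 27, 84, 34, 12]
sift down from index 3: already satisfies heap property
sift down from index 2:
  58 vs larger child 86 at index 4, swap → [89, 86, 93, 58, 48, 69, 27, 84, 34, 12]
  58 vs larger child 84 at index 8, swap → [89, 86, 93, 84, 48, 69, 27, 58, 34, 12]
sift down from index 1:
  89 vs larger child 93 at index 3, swap → [93, 86, 89, 84, 48, 69, 27, 58, 34, 12]
resulting array: [93, 86, 89, 84, 48, 69, 27, 58, 34, 12]

89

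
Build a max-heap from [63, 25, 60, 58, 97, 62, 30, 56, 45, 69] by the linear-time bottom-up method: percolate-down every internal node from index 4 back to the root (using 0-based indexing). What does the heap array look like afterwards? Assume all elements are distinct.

[97, 69, 62, 58, 63, 60, 30, 56, 45, 25]

sift down from index 4: already satisfies heap property
sift down from index 3: already satisfies heap property
sift down from index 2:
  60 vs larger child 62 at index 5, swap → [63, 25, 62, 58, 97, 60, 30, 56, 45, 69]
sift down from index 1:
  25 vs larger child 97 at index 4, swap → [63, 97, 62, 58, 25, 60, 30, 56, 45, 69]
  25 vs only child 69 at index 9, swap → [63, 97, 62, 58, 69, 60, 30, 56, 45, 25]
sift down from index 0:
  63 vs larger child 97 at index 1, swap → [97, 63, 62, 58, 69, 60, 30, 56, 45, 25]
  63 vs larger child 69 at index 4, swap → [97, 69, 62, 58, 63, 60, 30, 56, 45, 25]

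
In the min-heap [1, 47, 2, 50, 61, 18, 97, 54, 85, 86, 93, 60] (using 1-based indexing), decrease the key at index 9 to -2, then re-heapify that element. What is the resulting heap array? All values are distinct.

set index 9 from 85 to -2 → [1, 47, 2, 50, 61, 18, 97, 54, -2, 86, 93, 60]
-2 < parent 50 at index 4, swap → [1, 47, 2, -2, 61, 18, 97, 54, 50, 86, 93, 60]
-2 < parent 47 at index 2, swap → [1, -2, 2, 47, 61, 18, 97, 54, 50, 86, 93, 60]
-2 < parent 1 at index 1, swap → [-2, 1, 2, 47, 61, 18, 97, 54, 50, 86, 93, 60]

[-2, 1, 2, 47, 61, 18, 97, 54, 50, 86, 93, 60]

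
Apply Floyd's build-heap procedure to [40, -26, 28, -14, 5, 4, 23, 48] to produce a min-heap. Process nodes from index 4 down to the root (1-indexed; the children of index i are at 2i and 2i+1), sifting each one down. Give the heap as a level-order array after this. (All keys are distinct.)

[-26, -14, 4, 40, 5, 28, 23, 48]

sift down from index 4: already satisfies heap property
sift down from index 3:
  28 vs smaller child 4 at index 6, swap → [40, -26, 4, -14, 5, 28, 23, 48]
sift down from index 2: already satisfies heap property
sift down from index 1:
  40 vs smaller child -26 at index 2, swap → [-26, 40, 4, -14, 5, 28, 23, 48]
  40 vs smaller child -14 at index 4, swap → [-26, -14, 4, 40, 5, 28, 23, 48]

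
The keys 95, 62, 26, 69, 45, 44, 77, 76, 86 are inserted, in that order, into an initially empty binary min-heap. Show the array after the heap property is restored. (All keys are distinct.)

[26, 45, 44, 76, 69, 62, 77, 95, 86]

Insert 95:
  append 95 at index 0 → [95] (no swap needed)
Insert 62:
  append 62 at index 1 → [95, 62]
  62 < parent 95 at index 0, swap → [62, 95]
Insert 26:
  append 26 at index 2 → [62, 95, 26]
  26 < parent 62 at index 0, swap → [26, 95, 62]
Insert 69:
  append 69 at index 3 → [26, 95, 62, 69]
  69 < parent 95 at index 1, swap → [26, 69, 62, 95]
Insert 45:
  append 45 at index 4 → [26, 69, 62, 95, 45]
  45 < parent 69 at index 1, swap → [26, 45, 62, 95, 69]
Insert 44:
  append 44 at index 5 → [26, 45, 62, 95, 69, 44]
  44 < parent 62 at index 2, swap → [26, 45, 44, 95, 69, 62]
Insert 77:
  append 77 at index 6 → [26, 45, 44, 95, 69, 62, 77] (no swap needed)
Insert 76:
  append 76 at index 7 → [26, 45, 44, 95, 69, 62, 77, 76]
  76 < parent 95 at index 3, swap → [26, 45, 44, 76, 69, 62, 77, 95]
Insert 86:
  append 86 at index 8 → [26, 45, 44, 76, 69, 62, 77, 95, 86] (no swap needed)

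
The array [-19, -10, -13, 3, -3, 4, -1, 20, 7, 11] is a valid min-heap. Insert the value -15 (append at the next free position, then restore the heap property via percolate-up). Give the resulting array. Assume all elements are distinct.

append -15 at index 10 → [-19, -10, -13, 3, -3, 4, -1, 20, 7, 11, -15]
-15 < parent -3 at index 4, swap → [-19, -10, -13, 3, -15, 4, -1, 20, 7, 11, -3]
-15 < parent -10 at index 1, swap → [-19, -15, -13, 3, -10, 4, -1, 20, 7, 11, -3]

[-19, -15, -13, 3, -10, 4, -1, 20, 7, 11, -3]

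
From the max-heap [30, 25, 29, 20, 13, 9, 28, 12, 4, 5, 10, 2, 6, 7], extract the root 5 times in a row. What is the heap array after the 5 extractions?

extract-max #1 returns 30:
  remove root 30; move last element 7 to root → [7, 25, 29, 20, 13, 9, 28, 12, 4, 5, 10, 2, 6]
  7 vs larger child 29 at index 2, swap → [29, 25, 7, 20, 13, 9, 28, 12, 4, 5, 10, 2, 6]
  7 vs larger child 28 at index 6, swap → [29, 25, 28, 20, 13, 9, 7, 12, 4, 5, 10, 2, 6]
extract-max #2 returns 29:
  remove root 29; move last element 6 to root → [6, 25, 28, 20, 13, 9, 7, 12, 4, 5, 10, 2]
  6 vs larger child 28 at index 2, swap → [28, 25, 6, 20, 13, 9, 7, 12, 4, 5, 10, 2]
  6 vs larger child 9 at index 5, swap → [28, 25, 9, 20, 13, 6, 7, 12, 4, 5, 10, 2]
extract-max #3 returns 28:
  remove root 28; move last element 2 to root → [2, 25, 9, 20, 13, 6, 7, 12, 4, 5, 10]
  2 vs larger child 25 at index 1, swap → [25, 2, 9, 20, 13, 6, 7, 12, 4, 5, 10]
  2 vs larger child 20 at index 3, swap → [25, 20, 9, 2, 13, 6, 7, 12, 4, 5, 10]
  2 vs larger child 12 at index 7, swap → [25, 20, 9, 12, 13, 6, 7, 2, 4, 5, 10]
extract-max #4 returns 25:
  remove root 25; move last element 10 to root → [10, 20, 9, 12, 13, 6, 7, 2, 4, 5]
  10 vs larger child 20 at index 1, swap → [20, 10, 9, 12, 13, 6, 7, 2, 4, 5]
  10 vs larger child 13 at index 4, swap → [20, 13, 9, 12, 10, 6, 7, 2, 4, 5]
extract-max #5 returns 20:
  remove root 20; move last element 5 to root → [5, 13, 9, 12, 10, 6, 7, 2, 4]
  5 vs larger child 13 at index 1, swap → [13, 5, 9, 12, 10, 6, 7, 2, 4]
  5 vs larger child 12 at index 3, swap → [13, 12, 9, 5, 10, 6, 7, 2, 4]

[13, 12, 9, 5, 10, 6, 7, 2, 4]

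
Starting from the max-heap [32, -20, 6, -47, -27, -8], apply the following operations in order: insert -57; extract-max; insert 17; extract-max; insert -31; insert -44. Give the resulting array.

[6, -20, -8, -44, -27, -57, -31, -47]

insert -57:
  append -57 at index 6 → [32, -20, 6, -47, -27, -8, -57] (no swap needed)
extract-max → returns 32:
  remove root 32; move last element -57 to root → [-57, -20, 6, -47, -27, -8]
  -57 vs larger child 6 at index 2, swap → [6, -20, -57, -47, -27, -8]
  -57 vs only child -8 at index 5, swap → [6, -20, -8, -47, -27, -57]
insert 17:
  append 17 at index 6 → [6, -20, -8, -47, -27, -57, 17]
  17 > parent -8 at index 2, swap → [6, -20, 17, -47, -27, -57, -8]
  17 > parent 6 at index 0, swap → [17, -20, 6, -47, -27, -57, -8]
extract-max → returns 17:
  remove root 17; move last element -8 to root → [-8, -20, 6, -47, -27, -57]
  -8 vs larger child 6 at index 2, swap → [6, -20, -8, -47, -27, -57]
insert -31:
  append -31 at index 6 → [6, -20, -8, -47, -27, -57, -31] (no swap needed)
insert -44:
  append -44 at index 7 → [6, -20, -8, -47, -27, -57, -31, -44]
  -44 > parent -47 at index 3, swap → [6, -20, -8, -44, -27, -57, -31, -47]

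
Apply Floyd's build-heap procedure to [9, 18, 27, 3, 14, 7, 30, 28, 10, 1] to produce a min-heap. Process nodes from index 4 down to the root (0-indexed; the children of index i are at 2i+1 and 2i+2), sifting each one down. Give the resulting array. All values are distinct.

sift down from index 4:
  14 vs only child 1 at index 9, swap → [9, 18, 27, 3, 1, 7, 30, 28, 10, 14]
sift down from index 3: already satisfies heap property
sift down from index 2:
  27 vs smaller child 7 at index 5, swap → [9, 18, 7, 3, 1, 27, 30, 28, 10, 14]
sift down from index 1:
  18 vs smaller child 1 at index 4, swap → [9, 1, 7, 3, 18, 27, 30, 28, 10, 14]
  18 vs only child 14 at index 9, swap → [9, 1, 7, 3, 14, 27, 30, 28, 10, 18]
sift down from index 0:
  9 vs smaller child 1 at index 1, swap → [1, 9, 7, 3, 14, 27, 30, 28, 10, 18]
  9 vs smaller child 3 at index 3, swap → [1, 3, 7, 9, 14, 27, 30, 28, 10, 18]

[1, 3, 7, 9, 14, 27, 30, 28, 10, 18]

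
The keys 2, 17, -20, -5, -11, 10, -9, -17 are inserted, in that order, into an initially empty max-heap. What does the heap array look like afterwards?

Insert 2:
  append 2 at index 0 → [2] (no swap needed)
Insert 17:
  append 17 at index 1 → [2, 17]
  17 > parent 2 at index 0, swap → [17, 2]
Insert -20:
  append -20 at index 2 → [17, 2, -20] (no swap needed)
Insert -5:
  append -5 at index 3 → [17, 2, -20, -5] (no swap needed)
Insert -11:
  append -11 at index 4 → [17, 2, -20, -5, -11] (no swap needed)
Insert 10:
  append 10 at index 5 → [17, 2, -20, -5, -11, 10]
  10 > parent -20 at index 2, swap → [17, 2, 10, -5, -11, -20]
Insert -9:
  append -9 at index 6 → [17, 2, 10, -5, -11, -20, -9] (no swap needed)
Insert -17:
  append -17 at index 7 → [17, 2, 10, -5, -11, -20, -9, -17] (no swap needed)

[17, 2, 10, -5, -11, -20, -9, -17]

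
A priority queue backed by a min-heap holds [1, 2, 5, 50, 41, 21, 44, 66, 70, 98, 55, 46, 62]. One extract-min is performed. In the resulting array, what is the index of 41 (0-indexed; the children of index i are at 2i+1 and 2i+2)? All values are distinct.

remove root 1; move last element 62 to root → [62, 2, 5, 50, 41, 21, 44, 66, 70, 98, 55, 46]
62 vs smaller child 2 at index 1, swap → [2, 62, 5, 50, 41, 21, 44, 66, 70, 98, 55, 46]
62 vs smaller child 41 at index 4, swap → [2, 41, 5, 50, 62, 21, 44, 66, 70, 98, 55, 46]
62 vs smaller child 55 at index 10, swap → [2, 41, 5, 50, 55, 21, 44, 66, 70, 98, 62, 46]
resulting array: [2, 41, 5, 50, 55, 21, 44, 66, 70, 98, 62, 46]

1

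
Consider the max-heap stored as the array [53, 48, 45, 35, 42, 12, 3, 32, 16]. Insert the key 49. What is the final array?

[53, 49, 45, 35, 48, 12, 3, 32, 16, 42]

append 49 at index 9 → [53, 48, 45, 35, 42, 12, 3, 32, 16, 49]
49 > parent 42 at index 4, swap → [53, 48, 45, 35, 49, 12, 3, 32, 16, 42]
49 > parent 48 at index 1, swap → [53, 49, 45, 35, 48, 12, 3, 32, 16, 42]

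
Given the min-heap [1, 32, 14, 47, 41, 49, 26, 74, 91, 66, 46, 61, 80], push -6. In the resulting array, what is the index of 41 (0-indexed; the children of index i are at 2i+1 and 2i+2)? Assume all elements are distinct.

4

append -6 at index 13 → [1, 32, 14, 47, 41, 49, 26, 74, 91, 66, 46, 61, 80, -6]
-6 < parent 26 at index 6, swap → [1, 32, 14, 47, 41, 49, -6, 74, 91, 66, 46, 61, 80, 26]
-6 < parent 14 at index 2, swap → [1, 32, -6, 47, 41, 49, 14, 74, 91, 66, 46, 61, 80, 26]
-6 < parent 1 at index 0, swap → [-6, 32, 1, 47, 41, 49, 14, 74, 91, 66, 46, 61, 80, 26]
resulting array: [-6, 32, 1, 47, 41, 49, 14, 74, 91, 66, 46, 61, 80, 26]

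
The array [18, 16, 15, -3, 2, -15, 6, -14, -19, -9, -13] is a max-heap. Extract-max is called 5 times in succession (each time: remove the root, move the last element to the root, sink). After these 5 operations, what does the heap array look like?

extract-max #1 returns 18:
  remove root 18; move last element -13 to root → [-13, 16, 15, -3, 2, -15, 6, -14, -19, -9]
  -13 vs larger child 16 at index 1, swap → [16, -13, 15, -3, 2, -15, 6, -14, -19, -9]
  -13 vs larger child 2 at index 4, swap → [16, 2, 15, -3, -13, -15, 6, -14, -19, -9]
  -13 vs only child -9 at index 9, swap → [16, 2, 15, -3, -9, -15, 6, -14, -19, -13]
extract-max #2 returns 16:
  remove root 16; move last element -13 to root → [-13, 2, 15, -3, -9, -15, 6, -14, -19]
  -13 vs larger child 15 at index 2, swap → [15, 2, -13, -3, -9, -15, 6, -14, -19]
  -13 vs larger child 6 at index 6, swap → [15, 2, 6, -3, -9, -15, -13, -14, -19]
extract-max #3 returns 15:
  remove root 15; move last element -19 to root → [-19, 2, 6, -3, -9, -15, -13, -14]
  -19 vs larger child 6 at index 2, swap → [6, 2, -19, -3, -9, -15, -13, -14]
  -19 vs larger child -13 at index 6, swap → [6, 2, -13, -3, -9, -15, -19, -14]
extract-max #4 returns 6:
  remove root 6; move last element -14 to root → [-14, 2, -13, -3, -9, -15, -19]
  -14 vs larger child 2 at index 1, swap → [2, -14, -13, -3, -9, -15, -19]
  -14 vs larger child -3 at index 3, swap → [2, -3, -13, -14, -9, -15, -19]
extract-max #5 returns 2:
  remove root 2; move last element -19 to root → [-19, -3, -13, -14, -9, -15]
  -19 vs larger child -3 at index 1, swap → [-3, -19, -13, -14, -9, -15]
  -19 vs larger child -9 at index 4, swap → [-3, -9, -13, -14, -19, -15]

[-3, -9, -13, -14, -19, -15]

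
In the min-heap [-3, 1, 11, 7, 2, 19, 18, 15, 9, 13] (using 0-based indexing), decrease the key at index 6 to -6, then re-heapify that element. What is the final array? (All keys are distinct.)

set index 6 from 18 to -6 → [-3, 1, 11, 7, 2, 19, -6, 15, 9, 13]
-6 < parent 11 at index 2, swap → [-3, 1, -6, 7, 2, 19, 11, 15, 9, 13]
-6 < parent -3 at index 0, swap → [-6, 1, -3, 7, 2, 19, 11, 15, 9, 13]

[-6, 1, -3, 7, 2, 19, 11, 15, 9, 13]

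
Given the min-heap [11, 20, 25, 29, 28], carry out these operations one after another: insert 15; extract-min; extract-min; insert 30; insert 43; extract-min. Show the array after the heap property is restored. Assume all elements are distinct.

[25, 28, 43, 29, 30]

insert 15:
  append 15 at index 5 → [11, 20, 25, 29, 28, 15]
  15 < parent 25 at index 2, swap → [11, 20, 15, 29, 28, 25]
extract-min → returns 11:
  remove root 11; move last element 25 to root → [25, 20, 15, 29, 28]
  25 vs smaller child 15 at index 2, swap → [15, 20, 25, 29, 28]
extract-min → returns 15:
  remove root 15; move last element 28 to root → [28, 20, 25, 29]
  28 vs smaller child 20 at index 1, swap → [20, 28, 25, 29]
insert 30:
  append 30 at index 4 → [20, 28, 25, 29, 30] (no swap needed)
insert 43:
  append 43 at index 5 → [20, 28, 25, 29, 30, 43] (no swap needed)
extract-min → returns 20:
  remove root 20; move last element 43 to root → [43, 28, 25, 29, 30]
  43 vs smaller child 25 at index 2, swap → [25, 28, 43, 29, 30]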